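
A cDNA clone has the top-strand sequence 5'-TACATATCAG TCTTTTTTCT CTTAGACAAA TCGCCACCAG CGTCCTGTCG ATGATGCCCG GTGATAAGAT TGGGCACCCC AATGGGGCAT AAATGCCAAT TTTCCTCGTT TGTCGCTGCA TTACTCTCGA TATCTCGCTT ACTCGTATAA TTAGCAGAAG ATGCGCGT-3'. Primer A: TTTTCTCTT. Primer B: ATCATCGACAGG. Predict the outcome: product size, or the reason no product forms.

Primer A (TTTTCTCTT) matches the top strand at positions 15–23; it acts as a forward primer.
Primer B's reverse complement is CCTGTCGATGAT, matching the top strand at positions 44–55; it acts as a reverse primer.
The 3' ends face each other across positions 15–55, giving a 41 bp product.

Yes — a 41 bp product.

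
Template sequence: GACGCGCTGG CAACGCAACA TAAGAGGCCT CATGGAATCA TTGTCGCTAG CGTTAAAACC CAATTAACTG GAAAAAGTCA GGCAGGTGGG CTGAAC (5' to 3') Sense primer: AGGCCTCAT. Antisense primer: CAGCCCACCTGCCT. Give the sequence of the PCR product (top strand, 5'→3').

The forward primer matches the template at positions 25–33.
The reverse primer's reverse complement is AGGCAGGTGGGCTG, which matches the template at positions 80–93.
The product is the template from position 25 through 93 (69 bp).

5'-AGGCCTCATGGAATCATTGTCGCTAGCGTTAAAACCCAATTAACTGGAAAAAGTCAGGCAGGTGGGCTG-3'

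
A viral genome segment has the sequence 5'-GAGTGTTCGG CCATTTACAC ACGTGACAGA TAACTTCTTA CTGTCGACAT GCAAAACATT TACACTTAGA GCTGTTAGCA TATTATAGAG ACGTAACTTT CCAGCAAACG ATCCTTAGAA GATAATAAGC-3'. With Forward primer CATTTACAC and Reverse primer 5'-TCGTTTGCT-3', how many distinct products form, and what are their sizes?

Two products: 100 bp, 55 bp

The forward primer CATTTACAC matches the top strand at positions 12–20, 57–65.
The reverse primer's reverse complement is AGCAAACGA, matching at positions 103–111.
Each forward site pairs with the reverse site to give a product ending at position 111: sizes 100, 55 bp.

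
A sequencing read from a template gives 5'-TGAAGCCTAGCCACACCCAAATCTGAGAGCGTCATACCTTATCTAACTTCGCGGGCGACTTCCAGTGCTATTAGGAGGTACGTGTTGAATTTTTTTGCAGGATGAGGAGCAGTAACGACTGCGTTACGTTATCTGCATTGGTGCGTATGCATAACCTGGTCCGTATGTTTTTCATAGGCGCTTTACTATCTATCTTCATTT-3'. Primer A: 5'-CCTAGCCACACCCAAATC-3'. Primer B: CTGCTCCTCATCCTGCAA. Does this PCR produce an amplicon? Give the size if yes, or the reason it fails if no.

Primer A (CCTAGCCACACCCAAATC) matches the top strand at positions 6–23; it acts as a forward primer.
Primer B's reverse complement is TTGCAGGATGAGGAGCAG, matching the top strand at positions 95–112; it acts as a reverse primer.
The 3' ends face each other across positions 6–112, giving a 107 bp product.

Yes — a 107 bp product.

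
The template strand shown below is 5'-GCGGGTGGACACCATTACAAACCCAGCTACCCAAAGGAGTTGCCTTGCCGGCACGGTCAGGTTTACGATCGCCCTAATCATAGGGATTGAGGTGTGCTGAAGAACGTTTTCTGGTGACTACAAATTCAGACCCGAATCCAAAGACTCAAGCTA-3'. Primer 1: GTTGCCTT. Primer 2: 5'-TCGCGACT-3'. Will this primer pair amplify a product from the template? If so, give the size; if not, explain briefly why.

Primer 2 (TCGCGACT) does not match the top strand, and its reverse complement AGTCGCGA does not match either.
With no annealing site for primer 2, no amplification occurs.

No product — primer 2 has no binding site in the template.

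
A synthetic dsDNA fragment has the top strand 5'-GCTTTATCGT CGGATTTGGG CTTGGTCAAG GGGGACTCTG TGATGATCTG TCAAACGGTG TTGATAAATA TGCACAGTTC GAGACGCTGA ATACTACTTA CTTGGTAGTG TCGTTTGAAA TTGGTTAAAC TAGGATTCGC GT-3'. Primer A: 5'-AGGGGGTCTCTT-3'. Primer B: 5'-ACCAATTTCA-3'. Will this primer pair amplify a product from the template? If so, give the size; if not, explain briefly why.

Primer A (AGGGGGTCTCTT) does not match the top strand, and its reverse complement AAGAGACCCCCT does not match either.
With no annealing site for primer A, no amplification occurs.

No product — primer A has no binding site in the template.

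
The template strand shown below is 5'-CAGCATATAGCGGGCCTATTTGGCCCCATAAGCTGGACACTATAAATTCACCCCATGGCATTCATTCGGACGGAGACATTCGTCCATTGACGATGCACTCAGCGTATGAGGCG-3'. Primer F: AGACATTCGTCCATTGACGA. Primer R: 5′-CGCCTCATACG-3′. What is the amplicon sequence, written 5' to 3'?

5'-AGACATTCGTCCATTGACGATGCACTCAGCGTATGAGGCG-3'

Scanning the template, AGACATTCGTCCATTGACGA occurs at positions 74–93; this primer anneals to the bottom strand there with its 3' end pointing downstream.
Taking the reverse complement of CGCCTCATACG gives CGTATGAGGCG, found at positions 103–113 on the template; the primer anneals here to the top strand with its 3' end pointing upstream.
The product is the template from position 74 through 113 (40 bp).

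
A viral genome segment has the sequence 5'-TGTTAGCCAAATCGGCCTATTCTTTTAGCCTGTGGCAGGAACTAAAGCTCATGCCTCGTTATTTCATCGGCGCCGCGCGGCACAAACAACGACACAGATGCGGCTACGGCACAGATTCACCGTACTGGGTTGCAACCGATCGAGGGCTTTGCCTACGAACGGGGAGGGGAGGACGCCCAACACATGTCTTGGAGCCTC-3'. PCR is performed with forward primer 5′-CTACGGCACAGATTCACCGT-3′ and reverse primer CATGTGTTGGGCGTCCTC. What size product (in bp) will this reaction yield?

Scanning the template, CTACGGCACAGATTCACCGT occurs at positions 104–123; this primer anneals to the bottom strand there with its 3' end pointing downstream.
The reverse primer's reverse complement is GAGGACGCCCAACACATG, which matches the template at positions 169–186.
Product length = (reverse-primer end) − (forward-primer start) + 1 = 186 − 104 + 1 = 83 bp.

83 bp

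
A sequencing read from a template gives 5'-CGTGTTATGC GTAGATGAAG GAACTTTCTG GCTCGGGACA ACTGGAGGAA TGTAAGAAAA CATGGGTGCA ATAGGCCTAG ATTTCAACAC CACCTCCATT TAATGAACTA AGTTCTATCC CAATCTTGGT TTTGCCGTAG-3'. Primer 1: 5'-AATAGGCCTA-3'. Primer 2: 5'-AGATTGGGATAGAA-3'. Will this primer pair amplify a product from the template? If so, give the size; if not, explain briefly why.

Yes — a 57 bp product.

Primer 1 (AATAGGCCTA) matches the top strand at positions 70–79; it acts as a forward primer.
Primer 2's reverse complement is TTCTATCCCAATCT, matching the top strand at positions 113–126; it acts as a reverse primer.
The 3' ends face each other across positions 70–126, giving a 57 bp product.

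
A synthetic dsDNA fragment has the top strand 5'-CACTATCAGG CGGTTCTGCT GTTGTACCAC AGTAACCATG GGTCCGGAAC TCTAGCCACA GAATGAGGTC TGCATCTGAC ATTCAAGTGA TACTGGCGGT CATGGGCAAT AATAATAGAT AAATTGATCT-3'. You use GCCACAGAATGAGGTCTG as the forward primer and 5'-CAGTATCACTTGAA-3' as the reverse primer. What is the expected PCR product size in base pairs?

41 bp

Scanning the template, GCCACAGAATGAGGTCTG occurs at positions 55–72; this primer anneals to the bottom strand there with its 3' end pointing downstream.
The reverse primer's reverse complement is TTCAAGTGATACTG, which matches the template at positions 82–95.
Amplicon spans positions 55–95: 41 bp.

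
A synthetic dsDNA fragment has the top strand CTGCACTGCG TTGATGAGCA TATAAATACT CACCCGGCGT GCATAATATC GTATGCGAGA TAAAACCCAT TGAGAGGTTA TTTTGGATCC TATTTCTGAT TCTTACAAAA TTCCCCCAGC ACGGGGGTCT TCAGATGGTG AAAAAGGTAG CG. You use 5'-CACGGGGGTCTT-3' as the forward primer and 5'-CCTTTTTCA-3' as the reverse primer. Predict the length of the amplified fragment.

28 bp

The forward primer matches the template at positions 120–131.
The reverse primer's reverse complement is TGAAAAAGG, which matches the template at positions 139–147.
Product length = (reverse-primer end) − (forward-primer start) + 1 = 147 − 120 + 1 = 28 bp.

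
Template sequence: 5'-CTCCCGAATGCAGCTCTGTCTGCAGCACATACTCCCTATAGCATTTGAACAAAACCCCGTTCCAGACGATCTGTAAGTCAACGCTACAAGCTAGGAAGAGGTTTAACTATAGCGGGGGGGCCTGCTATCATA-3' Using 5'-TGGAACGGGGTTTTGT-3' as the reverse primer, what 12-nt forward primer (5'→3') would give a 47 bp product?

5'-GTCTGCAGCACA-3'

The reverse primer's reverse complement ACAAAACCCCGTTCCA matches the template at positions 49–64, so the product ends at position 64.
A 47 bp product then starts at position 64 − 47 + 1 = 18.
The forward primer is identical to the top strand there: GTCTGCAGCACA.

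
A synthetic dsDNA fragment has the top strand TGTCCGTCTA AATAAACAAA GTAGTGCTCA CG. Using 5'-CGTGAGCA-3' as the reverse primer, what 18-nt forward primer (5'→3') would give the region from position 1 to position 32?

The reverse primer's reverse complement TGCTCACG matches the template at positions 25–32; the product starts at position 1.
The forward primer is identical to the top strand over positions 1–18: TGTCCGTCTAAATAAACA.

5'-TGTCCGTCTAAATAAACA-3'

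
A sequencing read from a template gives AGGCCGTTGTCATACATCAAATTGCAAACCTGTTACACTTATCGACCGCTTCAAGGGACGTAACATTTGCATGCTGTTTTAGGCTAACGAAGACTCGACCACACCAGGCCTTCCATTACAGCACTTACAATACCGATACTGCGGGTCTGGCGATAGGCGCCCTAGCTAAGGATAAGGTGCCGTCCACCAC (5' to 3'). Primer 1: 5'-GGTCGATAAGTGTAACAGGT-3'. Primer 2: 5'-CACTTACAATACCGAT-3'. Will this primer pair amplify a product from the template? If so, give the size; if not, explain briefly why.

Primer 1 (GGTCGATAAGTGTAACAGGT) has reverse complement ACCTGTTACACTTATCGACC, which matches the top strand at positions 28–47; primer 1 anneals to the top strand there with its 3' end pointing upstream toward position 28.
Primer 2 (CACTTACAATACCGAT) matches the top strand directly at positions 122–137; it anneals to the bottom strand with its 3' end pointing downstream toward position 137.
The 3' ends diverge (primer 1 extends toward position 1, primer 2 toward position 190), so the primers never converge on a shared product.

No product — the primers' 3' ends point away from each other.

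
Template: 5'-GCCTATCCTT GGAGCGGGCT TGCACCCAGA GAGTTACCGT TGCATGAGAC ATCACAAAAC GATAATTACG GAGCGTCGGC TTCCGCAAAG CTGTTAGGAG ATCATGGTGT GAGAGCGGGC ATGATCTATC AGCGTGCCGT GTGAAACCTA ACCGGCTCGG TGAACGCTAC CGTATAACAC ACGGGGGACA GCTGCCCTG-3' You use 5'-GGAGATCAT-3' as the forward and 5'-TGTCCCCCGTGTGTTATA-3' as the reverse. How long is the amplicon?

94 bp

The forward primer matches the template at positions 97–105.
Reverse complement of the reverse primer: TATAACACACGGGGGACA. This occurs on the top strand at positions 173–190.
Amplicon spans positions 97–190: 94 bp.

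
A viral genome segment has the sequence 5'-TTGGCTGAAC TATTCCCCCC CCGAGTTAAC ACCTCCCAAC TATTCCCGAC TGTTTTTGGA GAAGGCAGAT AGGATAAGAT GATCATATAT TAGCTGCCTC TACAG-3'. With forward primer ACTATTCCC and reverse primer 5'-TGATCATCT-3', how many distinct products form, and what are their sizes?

Two products: 77 bp, 47 bp

The forward primer ACTATTCCC matches the top strand at positions 9–17, 39–47.
The reverse primer's reverse complement is AGATGATCA, matching at positions 77–85.
Each forward site pairs with the reverse site to give a product ending at position 85: sizes 77, 47 bp.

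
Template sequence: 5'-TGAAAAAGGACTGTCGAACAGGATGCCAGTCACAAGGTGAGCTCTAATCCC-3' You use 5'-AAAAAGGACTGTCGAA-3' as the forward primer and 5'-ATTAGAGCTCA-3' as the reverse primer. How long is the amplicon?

Forward primer AAAAAGGACTGTCGAA is found on the top strand at positions 3–18.
Reverse complement of the reverse primer: TGAGCTCTAAT. This occurs on the top strand at positions 38–48.
The product runs from position 3 to position 48, so its length is 48 − 3 + 1 = 46 bp.

46 bp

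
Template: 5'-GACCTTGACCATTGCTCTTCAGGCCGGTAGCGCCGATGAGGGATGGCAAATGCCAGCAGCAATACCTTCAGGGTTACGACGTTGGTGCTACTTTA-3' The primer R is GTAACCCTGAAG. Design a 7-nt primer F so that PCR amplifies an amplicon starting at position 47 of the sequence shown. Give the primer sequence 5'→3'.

5'-CAAATGC-3'

The reverse primer's reverse complement CTTCAGGGTTAC matches the template at positions 66–77; the product starts at position 47.
The forward primer is identical to the top strand over positions 47–53: CAAATGC.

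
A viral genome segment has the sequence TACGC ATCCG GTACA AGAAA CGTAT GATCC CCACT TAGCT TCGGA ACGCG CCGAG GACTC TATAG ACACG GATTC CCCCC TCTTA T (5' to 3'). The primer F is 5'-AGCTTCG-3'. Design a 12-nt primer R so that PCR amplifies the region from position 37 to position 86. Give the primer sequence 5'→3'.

5'-ATAAGAGGGGGG-3'

The product's 3' end on the top strand is position 86.
The reverse primer anneals to the top strand over positions 75–86, i.e. to CCCCCCTCTTAT.
Its sequence written 5'→3' is the reverse complement: ATAAGAGGGGGG.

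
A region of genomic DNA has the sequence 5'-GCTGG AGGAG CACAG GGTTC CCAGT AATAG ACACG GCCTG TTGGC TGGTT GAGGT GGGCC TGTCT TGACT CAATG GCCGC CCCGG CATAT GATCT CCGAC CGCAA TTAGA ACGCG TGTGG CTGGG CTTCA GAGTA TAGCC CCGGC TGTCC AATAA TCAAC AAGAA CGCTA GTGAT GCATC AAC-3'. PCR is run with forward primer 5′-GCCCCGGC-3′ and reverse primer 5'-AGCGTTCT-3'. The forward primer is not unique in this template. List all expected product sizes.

The forward primer GCCCCGGC matches the top strand at positions 79–86, 138–145.
The reverse primer's reverse complement is AGAACGCT, matching at positions 162–169.
Each forward site pairs with the reverse site to give a product ending at position 169: sizes 91, 32 bp.

91 bp, 32 bp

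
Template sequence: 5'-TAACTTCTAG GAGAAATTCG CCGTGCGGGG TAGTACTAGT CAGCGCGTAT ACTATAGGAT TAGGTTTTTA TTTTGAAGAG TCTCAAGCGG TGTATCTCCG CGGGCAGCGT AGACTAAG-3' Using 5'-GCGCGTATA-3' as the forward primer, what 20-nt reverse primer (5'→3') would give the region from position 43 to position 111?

5'-TACGCTGCCCGCGGAGATAC-3'

The product's 3' end on the top strand is position 111.
The reverse primer anneals to the top strand over positions 92–111, i.e. to GTATCTCCGCGGGCAGCGTA.
Its sequence written 5'→3' is the reverse complement: TACGCTGCCCGCGGAGATAC.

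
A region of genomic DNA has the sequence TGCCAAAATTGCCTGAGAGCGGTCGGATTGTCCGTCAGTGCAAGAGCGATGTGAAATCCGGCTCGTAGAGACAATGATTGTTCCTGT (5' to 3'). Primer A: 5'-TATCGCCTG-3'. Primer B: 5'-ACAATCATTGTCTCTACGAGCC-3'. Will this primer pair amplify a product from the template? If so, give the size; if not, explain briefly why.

No product — primer A has no binding site in the template.

Primer A (TATCGCCTG) does not match the top strand, and its reverse complement CAGGCGATA does not match either.
With no annealing site for primer A, no amplification occurs.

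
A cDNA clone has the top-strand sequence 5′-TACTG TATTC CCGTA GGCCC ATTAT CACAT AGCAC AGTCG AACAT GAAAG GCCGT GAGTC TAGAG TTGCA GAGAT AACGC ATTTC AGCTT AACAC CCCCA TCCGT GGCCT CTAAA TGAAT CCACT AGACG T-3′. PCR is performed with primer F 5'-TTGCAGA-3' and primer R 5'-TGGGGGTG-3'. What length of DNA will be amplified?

The forward primer matches the template at positions 66–72.
Taking the reverse complement of TGGGGGTG gives CACCCCCA, found at positions 93–100 on the template; the primer anneals here to the top strand with its 3' end pointing upstream.
Amplicon spans positions 66–100: 35 bp.

35 bp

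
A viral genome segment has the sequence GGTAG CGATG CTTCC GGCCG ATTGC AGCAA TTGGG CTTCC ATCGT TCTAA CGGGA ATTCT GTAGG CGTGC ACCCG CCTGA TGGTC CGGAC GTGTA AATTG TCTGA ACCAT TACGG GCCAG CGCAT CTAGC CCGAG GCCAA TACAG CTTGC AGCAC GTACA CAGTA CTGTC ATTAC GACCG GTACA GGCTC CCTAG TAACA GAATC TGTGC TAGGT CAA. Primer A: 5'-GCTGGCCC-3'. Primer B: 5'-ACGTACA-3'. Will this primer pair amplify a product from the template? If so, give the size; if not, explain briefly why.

No product — the primers' 3' ends point away from each other.

Primer A (GCTGGCCC) has reverse complement GGGCCAGC, which matches the top strand at positions 114–121; primer A anneals to the top strand there with its 3' end pointing upstream toward position 114.
Primer B (ACGTACA) matches the top strand directly at positions 154–160; it anneals to the bottom strand with its 3' end pointing downstream toward position 160.
The 3' ends diverge (primer A extends toward position 1, primer B toward position 218), so the primers never converge on a shared product.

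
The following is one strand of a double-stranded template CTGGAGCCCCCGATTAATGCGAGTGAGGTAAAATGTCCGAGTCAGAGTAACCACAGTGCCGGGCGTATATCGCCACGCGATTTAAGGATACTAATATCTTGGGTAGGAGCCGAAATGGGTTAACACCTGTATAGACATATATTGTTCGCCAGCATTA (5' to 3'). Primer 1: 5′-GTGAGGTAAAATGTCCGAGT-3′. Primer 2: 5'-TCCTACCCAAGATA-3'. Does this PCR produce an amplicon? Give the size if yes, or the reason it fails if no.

Primer 1 (GTGAGGTAAAATGTCCGAGT) matches the top strand at positions 23–42; it acts as a forward primer.
Primer 2's reverse complement is TATCTTGGGTAGGA, matching the top strand at positions 95–108; it acts as a reverse primer.
The 3' ends face each other across positions 23–108, giving an 86 bp product.

Yes — an 86 bp product.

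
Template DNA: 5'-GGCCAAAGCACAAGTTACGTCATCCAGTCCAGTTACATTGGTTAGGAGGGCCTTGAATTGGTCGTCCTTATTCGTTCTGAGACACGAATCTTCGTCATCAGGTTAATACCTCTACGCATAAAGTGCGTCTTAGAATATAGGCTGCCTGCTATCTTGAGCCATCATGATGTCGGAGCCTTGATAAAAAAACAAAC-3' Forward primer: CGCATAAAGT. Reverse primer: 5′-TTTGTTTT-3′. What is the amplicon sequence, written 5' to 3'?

Scanning the template, CGCATAAAGT occurs at positions 115–124; this primer anneals to the bottom strand there with its 3' end pointing downstream.
Taking the reverse complement of TTTGTTTT gives AAAACAAA, found at positions 186–193 on the template; the primer anneals here to the top strand with its 3' end pointing upstream.
The product is the template from position 115 through 193 (79 bp).

5'-CGCATAAAGTGCGTCTTAGAATATAGGCTGCCTGCTATCTTGAGCCATCATGATGTCGGAGCCTTGATAAAAAAACAAA-3'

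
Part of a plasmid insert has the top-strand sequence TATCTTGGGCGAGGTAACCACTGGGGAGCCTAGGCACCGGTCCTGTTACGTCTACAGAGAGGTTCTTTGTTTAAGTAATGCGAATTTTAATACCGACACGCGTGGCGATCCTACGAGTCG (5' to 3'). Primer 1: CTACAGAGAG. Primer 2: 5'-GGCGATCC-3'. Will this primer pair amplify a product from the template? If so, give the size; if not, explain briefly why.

Primer 1 (CTACAGAGAG) matches the top strand at positions 52–61 (3' end points downstream).
Primer 2 (GGCGATCC) also matches the top strand directly, at positions 104–111 — its reverse complement GGATCGCC is not present.
Both primers anneal to the bottom strand with 3' ends pointing the same way, so neither can prime synthesis back toward the other.

No product — both primers anneal to the same strand and extend in the same direction.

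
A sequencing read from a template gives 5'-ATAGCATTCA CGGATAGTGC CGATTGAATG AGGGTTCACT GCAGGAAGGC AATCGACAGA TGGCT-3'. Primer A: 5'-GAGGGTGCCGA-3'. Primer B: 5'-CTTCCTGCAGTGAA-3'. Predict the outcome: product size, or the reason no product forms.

Primer A (GAGGGTGCCGA) does not match the top strand, and its reverse complement TCGGCACCCTC does not match either.
With no annealing site for primer A, no amplification occurs.

No product — primer A has no binding site in the template.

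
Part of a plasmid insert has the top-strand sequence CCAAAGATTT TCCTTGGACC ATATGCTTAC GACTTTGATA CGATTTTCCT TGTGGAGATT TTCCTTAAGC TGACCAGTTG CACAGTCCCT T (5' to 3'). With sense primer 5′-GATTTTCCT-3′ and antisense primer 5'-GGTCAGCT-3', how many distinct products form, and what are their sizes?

Three products: 70 bp, 34 bp, 19 bp

The forward primer GATTTTCCT matches the top strand at positions 6–14, 42–50, 57–65.
The reverse primer's reverse complement is AGCTGACC, matching at positions 68–75.
Each forward site pairs with the reverse site to give a product ending at position 75: sizes 70, 34, 19 bp.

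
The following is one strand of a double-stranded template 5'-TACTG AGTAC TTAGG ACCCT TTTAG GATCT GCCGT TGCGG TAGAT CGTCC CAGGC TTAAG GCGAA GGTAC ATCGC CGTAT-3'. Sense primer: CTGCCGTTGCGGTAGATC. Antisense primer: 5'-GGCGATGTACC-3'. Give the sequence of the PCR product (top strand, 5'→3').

Scanning the template, CTGCCGTTGCGGTAGATC occurs at positions 29–46; this primer anneals to the bottom strand there with its 3' end pointing downstream.
Taking the reverse complement of GGCGATGTACC gives GGTACATCGCC, found at positions 66–76 on the template; the primer anneals here to the top strand with its 3' end pointing upstream.
The product is the template from position 29 through 76 (48 bp).

5'-CTGCCGTTGCGGTAGATCGTCCCAGGCTTAAGGCGAAGGTACATCGCC-3'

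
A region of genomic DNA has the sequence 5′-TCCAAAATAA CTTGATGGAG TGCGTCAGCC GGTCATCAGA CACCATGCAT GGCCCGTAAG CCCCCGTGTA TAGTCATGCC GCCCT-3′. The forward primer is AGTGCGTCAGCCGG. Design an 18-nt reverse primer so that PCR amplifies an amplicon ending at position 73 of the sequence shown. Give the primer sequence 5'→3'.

The forward primer binds at positions 19–32; the product's 3' end on the top strand is position 73.
The reverse primer anneals to the top strand over positions 56–73, i.e. to GTAAGCCCCCGTGTATAG.
Its sequence written 5'→3' is the reverse complement: CTATACACGGGGGCTTAC.

5'-CTATACACGGGGGCTTAC-3'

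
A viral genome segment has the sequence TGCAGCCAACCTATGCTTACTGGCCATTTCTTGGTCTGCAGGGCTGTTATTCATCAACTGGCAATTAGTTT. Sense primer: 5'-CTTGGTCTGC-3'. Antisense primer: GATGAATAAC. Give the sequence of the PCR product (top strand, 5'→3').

5'-CTTGGTCTGCAGGGCTGTTATTCATC-3'

The forward primer matches the template at positions 30–39.
Reverse complement of the reverse primer: GTTATTCATC. This occurs on the top strand at positions 46–55.
The product is the template from position 30 through 55 (26 bp).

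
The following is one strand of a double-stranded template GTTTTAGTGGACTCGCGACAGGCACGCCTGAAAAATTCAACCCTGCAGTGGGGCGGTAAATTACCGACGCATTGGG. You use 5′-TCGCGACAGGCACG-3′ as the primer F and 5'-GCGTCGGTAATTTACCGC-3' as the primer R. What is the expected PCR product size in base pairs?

Forward primer TCGCGACAGGCACG is found on the top strand at positions 13–26.
Taking the reverse complement of GCGTCGGTAATTTACCGC gives GCGGTAAATTACCGACGC, found at positions 53–70 on the template; the primer anneals here to the top strand with its 3' end pointing upstream.
Product length = (reverse-primer end) − (forward-primer start) + 1 = 70 − 13 + 1 = 58 bp.

58 bp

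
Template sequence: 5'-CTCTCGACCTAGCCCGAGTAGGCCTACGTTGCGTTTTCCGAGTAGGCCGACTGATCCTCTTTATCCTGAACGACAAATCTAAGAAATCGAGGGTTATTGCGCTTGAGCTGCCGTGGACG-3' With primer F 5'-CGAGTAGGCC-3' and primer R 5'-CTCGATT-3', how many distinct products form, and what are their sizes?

Two products: 77 bp, 53 bp

The forward primer CGAGTAGGCC matches the top strand at positions 15–24, 39–48.
The reverse primer's reverse complement is AATCGAG, matching at positions 85–91.
Each forward site pairs with the reverse site to give a product ending at position 91: sizes 77, 53 bp.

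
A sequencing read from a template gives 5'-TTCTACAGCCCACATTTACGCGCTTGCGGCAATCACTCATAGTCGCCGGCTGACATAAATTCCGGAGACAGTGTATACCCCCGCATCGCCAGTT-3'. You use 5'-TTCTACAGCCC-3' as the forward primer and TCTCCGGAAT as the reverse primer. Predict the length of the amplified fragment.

Scanning the template, TTCTACAGCCC occurs at positions 1–11; this primer anneals to the bottom strand there with its 3' end pointing downstream.
The reverse primer's reverse complement is ATTCCGGAGA, which matches the template at positions 59–68.
Product length = (reverse-primer end) − (forward-primer start) + 1 = 68 − 1 + 1 = 68 bp.

68 bp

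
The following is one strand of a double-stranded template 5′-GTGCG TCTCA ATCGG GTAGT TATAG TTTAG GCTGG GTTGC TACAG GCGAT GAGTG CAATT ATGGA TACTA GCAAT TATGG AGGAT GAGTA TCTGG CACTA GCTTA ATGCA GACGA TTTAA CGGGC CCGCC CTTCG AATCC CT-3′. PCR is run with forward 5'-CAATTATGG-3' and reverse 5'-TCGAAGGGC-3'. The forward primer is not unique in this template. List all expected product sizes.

81 bp, 65 bp

The forward primer CAATTATGG matches the top strand at positions 56–64, 72–80.
The reverse primer's reverse complement is GCCCTTCGA, matching at positions 128–136.
Each forward site pairs with the reverse site to give a product ending at position 136: sizes 81, 65 bp.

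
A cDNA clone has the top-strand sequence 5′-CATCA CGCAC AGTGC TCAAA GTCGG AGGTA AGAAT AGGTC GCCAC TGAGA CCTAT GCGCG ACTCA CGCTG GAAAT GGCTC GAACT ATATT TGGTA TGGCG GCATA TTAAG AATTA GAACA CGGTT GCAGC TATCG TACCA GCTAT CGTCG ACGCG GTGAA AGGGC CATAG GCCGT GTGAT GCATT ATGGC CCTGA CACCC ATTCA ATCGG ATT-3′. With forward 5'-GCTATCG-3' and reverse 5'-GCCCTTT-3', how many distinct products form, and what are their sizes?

The forward primer GCTATCG matches the top strand at positions 129–135, 141–147.
The reverse primer's reverse complement is AAAGGGC, matching at positions 159–165.
Each forward site pairs with the reverse site to give a product ending at position 165: sizes 37, 25 bp.

Two products: 37 bp, 25 bp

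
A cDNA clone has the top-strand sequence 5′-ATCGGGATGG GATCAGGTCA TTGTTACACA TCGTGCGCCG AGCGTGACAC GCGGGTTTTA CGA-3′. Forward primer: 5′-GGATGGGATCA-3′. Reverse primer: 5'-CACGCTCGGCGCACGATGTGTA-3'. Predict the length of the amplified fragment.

Forward primer GGATGGGATCA is found on the top strand at positions 5–15.
Reverse complement of the reverse primer: TACACATCGTGCGCCGAGCGTG. This occurs on the top strand at positions 25–46.
The product runs from position 5 to position 46, so its length is 46 − 5 + 1 = 42 bp.

42 bp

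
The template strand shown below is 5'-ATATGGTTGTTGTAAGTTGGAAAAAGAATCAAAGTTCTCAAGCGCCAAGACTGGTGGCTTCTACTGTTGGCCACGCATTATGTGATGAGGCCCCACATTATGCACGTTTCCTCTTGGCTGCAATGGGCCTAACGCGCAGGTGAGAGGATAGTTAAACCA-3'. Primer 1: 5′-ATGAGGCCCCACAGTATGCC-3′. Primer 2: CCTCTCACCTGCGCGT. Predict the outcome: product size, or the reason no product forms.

Primer 1 (ATGAGGCCCCACAGTATGCC) does not match the top strand, and its reverse complement GGCATACTGTGGGGCCTCAT does not match either.
With no annealing site for primer 1, no amplification occurs.

No product — primer 1 has no binding site in the template.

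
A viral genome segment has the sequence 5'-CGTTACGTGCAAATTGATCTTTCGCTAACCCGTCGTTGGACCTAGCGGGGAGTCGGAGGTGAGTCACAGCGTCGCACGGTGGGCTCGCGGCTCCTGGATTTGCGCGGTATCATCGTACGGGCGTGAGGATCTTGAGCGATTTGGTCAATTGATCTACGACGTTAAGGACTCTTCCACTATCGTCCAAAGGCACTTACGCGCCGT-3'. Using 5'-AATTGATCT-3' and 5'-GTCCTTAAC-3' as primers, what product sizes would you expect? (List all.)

The forward primer AATTGATCT matches the top strand at positions 12–20, 147–155.
The reverse primer's reverse complement is GTTAAGGAC, matching at positions 161–169.
Each forward site pairs with the reverse site to give a product ending at position 169: sizes 158, 23 bp.

158 bp, 23 bp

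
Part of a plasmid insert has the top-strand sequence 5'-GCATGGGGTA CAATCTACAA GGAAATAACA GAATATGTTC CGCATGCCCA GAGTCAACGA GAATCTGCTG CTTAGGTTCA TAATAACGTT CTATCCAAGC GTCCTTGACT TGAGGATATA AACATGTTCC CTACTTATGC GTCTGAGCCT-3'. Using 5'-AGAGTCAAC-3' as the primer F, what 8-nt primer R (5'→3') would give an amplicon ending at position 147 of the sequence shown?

5'-CTCAGACG-3'

The forward primer binds at positions 50–58; the product's 3' end on the top strand is position 147.
The reverse primer anneals to the top strand over positions 140–147, i.e. to CGTCTGAG.
Its sequence written 5'→3' is the reverse complement: CTCAGACG.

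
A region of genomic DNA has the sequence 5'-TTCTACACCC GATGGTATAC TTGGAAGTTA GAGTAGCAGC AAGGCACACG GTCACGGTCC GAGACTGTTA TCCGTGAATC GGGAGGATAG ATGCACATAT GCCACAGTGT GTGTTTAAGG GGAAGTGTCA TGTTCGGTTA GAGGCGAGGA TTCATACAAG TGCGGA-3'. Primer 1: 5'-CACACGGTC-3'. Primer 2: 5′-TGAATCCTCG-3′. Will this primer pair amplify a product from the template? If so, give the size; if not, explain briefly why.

Yes — a 110 bp product.

Primer 1 (CACACGGTC) matches the top strand at positions 45–53; it acts as a forward primer.
Primer 2's reverse complement is CGAGGATTCA, matching the top strand at positions 145–154; it acts as a reverse primer.
The 3' ends face each other across positions 45–154, giving a 110 bp product.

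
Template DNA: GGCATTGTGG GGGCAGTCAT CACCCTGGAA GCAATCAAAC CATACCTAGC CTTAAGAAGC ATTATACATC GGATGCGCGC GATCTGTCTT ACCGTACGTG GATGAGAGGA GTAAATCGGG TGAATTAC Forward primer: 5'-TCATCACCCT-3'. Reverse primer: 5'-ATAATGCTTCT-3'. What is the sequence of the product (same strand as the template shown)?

Forward primer TCATCACCCT is found on the top strand at positions 17–26.
The reverse primer's reverse complement is AGAAGCATTAT, which matches the template at positions 55–65.
The product is the template from position 17 through 65 (49 bp).

5'-TCATCACCCTGGAAGCAATCAAACCATACCTAGCCTTAAGAAGCATTAT-3'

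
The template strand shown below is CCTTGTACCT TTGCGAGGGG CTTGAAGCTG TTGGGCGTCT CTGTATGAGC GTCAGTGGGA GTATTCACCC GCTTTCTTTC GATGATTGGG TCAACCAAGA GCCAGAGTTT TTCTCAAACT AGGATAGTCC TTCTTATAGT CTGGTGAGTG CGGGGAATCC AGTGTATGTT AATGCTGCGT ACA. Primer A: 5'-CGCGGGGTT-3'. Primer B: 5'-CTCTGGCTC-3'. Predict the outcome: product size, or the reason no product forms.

No product — primer A has no binding site in the template.

Primer A (CGCGGGGTT) does not match the top strand, and its reverse complement AACCCCGCG does not match either.
With no annealing site for primer A, no amplification occurs.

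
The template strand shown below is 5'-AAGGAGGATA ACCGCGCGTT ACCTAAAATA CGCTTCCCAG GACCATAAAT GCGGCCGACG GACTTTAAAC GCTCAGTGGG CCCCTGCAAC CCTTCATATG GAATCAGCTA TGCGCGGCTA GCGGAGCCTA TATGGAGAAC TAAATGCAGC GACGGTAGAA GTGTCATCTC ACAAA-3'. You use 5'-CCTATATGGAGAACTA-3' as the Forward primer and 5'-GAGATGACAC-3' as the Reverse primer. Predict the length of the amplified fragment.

44 bp

Scanning the template, CCTATATGGAGAACTA occurs at positions 127–142; this primer anneals to the bottom strand there with its 3' end pointing downstream.
Reverse complement of the reverse primer: GTGTCATCTC. This occurs on the top strand at positions 161–170.
Product length = (reverse-primer end) − (forward-primer start) + 1 = 170 − 127 + 1 = 44 bp.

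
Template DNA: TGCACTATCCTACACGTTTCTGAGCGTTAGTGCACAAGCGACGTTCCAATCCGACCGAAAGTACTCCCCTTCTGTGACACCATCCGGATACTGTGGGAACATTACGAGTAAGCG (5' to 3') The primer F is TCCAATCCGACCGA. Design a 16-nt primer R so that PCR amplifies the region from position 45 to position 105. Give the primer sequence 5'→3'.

The product's 3' end on the top strand is position 105.
The reverse primer anneals to the top strand over positions 90–105, i.e. to ACTGTGGGAACATTAC.
Its sequence written 5'→3' is the reverse complement: GTAATGTTCCCACAGT.

5'-GTAATGTTCCCACAGT-3'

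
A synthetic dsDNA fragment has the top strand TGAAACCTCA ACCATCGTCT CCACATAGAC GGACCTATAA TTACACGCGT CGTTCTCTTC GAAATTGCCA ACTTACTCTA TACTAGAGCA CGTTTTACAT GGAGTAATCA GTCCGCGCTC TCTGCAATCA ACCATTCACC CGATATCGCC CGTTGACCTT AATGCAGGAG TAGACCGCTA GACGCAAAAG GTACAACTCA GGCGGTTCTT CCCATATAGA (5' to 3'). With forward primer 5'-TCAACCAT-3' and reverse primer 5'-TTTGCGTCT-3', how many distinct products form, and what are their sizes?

Two products: 181 bp, 61 bp

The forward primer TCAACCAT matches the top strand at positions 8–15, 128–135.
The reverse primer's reverse complement is AGACGCAAA, matching at positions 180–188.
Each forward site pairs with the reverse site to give a product ending at position 188: sizes 181, 61 bp.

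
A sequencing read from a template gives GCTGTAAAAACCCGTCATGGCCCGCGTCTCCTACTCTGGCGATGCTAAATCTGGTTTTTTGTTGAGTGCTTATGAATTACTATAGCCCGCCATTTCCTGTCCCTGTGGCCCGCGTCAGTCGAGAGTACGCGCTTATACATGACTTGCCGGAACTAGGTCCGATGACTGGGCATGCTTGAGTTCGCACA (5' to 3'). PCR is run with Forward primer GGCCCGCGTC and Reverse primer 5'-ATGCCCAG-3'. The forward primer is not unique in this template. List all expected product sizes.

155 bp, 67 bp

The forward primer GGCCCGCGTC matches the top strand at positions 19–28, 107–116.
The reverse primer's reverse complement is CTGGGCAT, matching at positions 166–173.
Each forward site pairs with the reverse site to give a product ending at position 173: sizes 155, 67 bp.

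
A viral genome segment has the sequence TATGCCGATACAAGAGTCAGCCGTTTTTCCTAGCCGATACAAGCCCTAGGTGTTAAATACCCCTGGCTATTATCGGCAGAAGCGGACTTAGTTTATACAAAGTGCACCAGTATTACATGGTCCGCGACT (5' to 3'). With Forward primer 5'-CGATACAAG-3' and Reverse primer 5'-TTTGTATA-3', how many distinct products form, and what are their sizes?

The forward primer CGATACAAG matches the top strand at positions 6–14, 35–43.
The reverse primer's reverse complement is TATACAAA, matching at positions 94–101.
Each forward site pairs with the reverse site to give a product ending at position 101: sizes 96, 67 bp.

Two products: 96 bp, 67 bp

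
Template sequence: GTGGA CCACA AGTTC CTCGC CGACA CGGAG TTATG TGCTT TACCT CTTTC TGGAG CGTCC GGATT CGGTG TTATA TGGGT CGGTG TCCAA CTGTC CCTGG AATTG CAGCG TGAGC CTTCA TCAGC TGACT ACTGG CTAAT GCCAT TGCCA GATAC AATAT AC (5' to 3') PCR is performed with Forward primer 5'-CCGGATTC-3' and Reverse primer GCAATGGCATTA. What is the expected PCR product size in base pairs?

The forward primer matches the template at positions 59–66.
Taking the reverse complement of GCAATGGCATTA gives TAATGCCATTGC, found at positions 137–148 on the template; the primer anneals here to the top strand with its 3' end pointing upstream.
The product runs from position 59 to position 148, so its length is 148 − 59 + 1 = 90 bp.

90 bp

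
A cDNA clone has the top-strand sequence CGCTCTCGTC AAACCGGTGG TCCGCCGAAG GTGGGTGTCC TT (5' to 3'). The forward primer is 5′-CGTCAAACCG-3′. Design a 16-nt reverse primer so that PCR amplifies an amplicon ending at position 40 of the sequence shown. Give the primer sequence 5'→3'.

The forward primer binds at positions 7–16; the product's 3' end on the top strand is position 40.
The reverse primer anneals to the top strand over positions 25–40, i.e. to CCGAAGGTGGGTGTCC.
Its sequence written 5'→3' is the reverse complement: GGACACCCACCTTCGG.

5'-GGACACCCACCTTCGG-3'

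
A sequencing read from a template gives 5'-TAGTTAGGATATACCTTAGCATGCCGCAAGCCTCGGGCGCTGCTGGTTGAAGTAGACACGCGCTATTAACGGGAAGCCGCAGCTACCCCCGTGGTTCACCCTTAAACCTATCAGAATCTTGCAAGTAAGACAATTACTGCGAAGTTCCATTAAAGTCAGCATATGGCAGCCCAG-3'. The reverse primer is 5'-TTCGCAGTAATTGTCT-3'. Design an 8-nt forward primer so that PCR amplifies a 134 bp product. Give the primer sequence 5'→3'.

5'-TATACCTT-3'

The reverse primer's reverse complement AGACAATTACTGCGAA matches the template at positions 128–143, so the product ends at position 143.
A 134 bp product then starts at position 143 − 134 + 1 = 10.
The forward primer is identical to the top strand there: TATACCTT.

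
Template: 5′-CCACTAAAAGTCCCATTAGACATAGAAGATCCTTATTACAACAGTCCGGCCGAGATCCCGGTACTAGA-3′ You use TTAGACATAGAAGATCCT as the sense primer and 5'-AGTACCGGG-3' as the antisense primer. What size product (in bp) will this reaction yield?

The forward primer matches the template at positions 16–33.
Taking the reverse complement of AGTACCGGG gives CCCGGTACT, found at positions 57–65 on the template; the primer anneals here to the top strand with its 3' end pointing upstream.
Product length = (reverse-primer end) − (forward-primer start) + 1 = 65 − 16 + 1 = 50 bp.

50 bp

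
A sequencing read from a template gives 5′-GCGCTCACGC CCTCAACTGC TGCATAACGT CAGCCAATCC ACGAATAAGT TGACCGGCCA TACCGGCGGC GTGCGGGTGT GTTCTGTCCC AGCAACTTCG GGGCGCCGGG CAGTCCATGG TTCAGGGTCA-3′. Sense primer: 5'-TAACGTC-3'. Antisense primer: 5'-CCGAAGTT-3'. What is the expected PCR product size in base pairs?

Forward primer TAACGTC is found on the top strand at positions 25–31.
The reverse primer's reverse complement is AACTTCGG, which matches the template at positions 94–101.
Amplicon spans positions 25–101: 77 bp.

77 bp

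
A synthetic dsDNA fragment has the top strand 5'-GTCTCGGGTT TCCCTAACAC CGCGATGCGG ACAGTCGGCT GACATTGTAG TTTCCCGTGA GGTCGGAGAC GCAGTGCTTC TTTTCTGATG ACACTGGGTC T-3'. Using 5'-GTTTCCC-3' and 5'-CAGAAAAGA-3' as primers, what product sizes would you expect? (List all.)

The forward primer GTTTCCC matches the top strand at positions 8–14, 50–56.
The reverse primer's reverse complement is TCTTTTCTG, matching at positions 79–87.
Each forward site pairs with the reverse site to give a product ending at position 87: sizes 80, 38 bp.

80 bp, 38 bp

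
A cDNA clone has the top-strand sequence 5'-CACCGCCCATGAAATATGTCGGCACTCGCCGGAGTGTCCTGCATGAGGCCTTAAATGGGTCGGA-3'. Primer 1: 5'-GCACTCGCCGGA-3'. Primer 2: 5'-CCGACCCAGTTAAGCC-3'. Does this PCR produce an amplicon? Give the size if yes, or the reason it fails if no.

Primer 2 (CCGACCCAGTTAAGCC) does not match the top strand, and its reverse complement GGCTTAACTGGGTCGG does not match either.
With no annealing site for primer 2, no amplification occurs.

No product — primer 2 has no binding site in the template.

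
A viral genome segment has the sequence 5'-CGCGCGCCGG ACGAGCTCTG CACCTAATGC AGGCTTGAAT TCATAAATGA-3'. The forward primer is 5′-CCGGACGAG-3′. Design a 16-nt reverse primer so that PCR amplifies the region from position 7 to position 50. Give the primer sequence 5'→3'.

5'-TCATTTATGAATTCAA-3'

The product's 3' end on the top strand is position 50.
The reverse primer anneals to the top strand over positions 35–50, i.e. to TTGAATTCATAAATGA.
Its sequence written 5'→3' is the reverse complement: TCATTTATGAATTCAA.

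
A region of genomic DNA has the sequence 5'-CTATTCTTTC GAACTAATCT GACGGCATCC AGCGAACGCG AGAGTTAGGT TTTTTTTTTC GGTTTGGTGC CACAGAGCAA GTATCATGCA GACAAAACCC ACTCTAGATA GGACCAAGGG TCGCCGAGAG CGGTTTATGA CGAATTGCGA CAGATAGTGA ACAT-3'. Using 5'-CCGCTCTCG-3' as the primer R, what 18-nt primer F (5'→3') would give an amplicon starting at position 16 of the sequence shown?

The reverse primer's reverse complement CGAGAGCGG matches the template at positions 125–133; the product starts at position 16.
The forward primer is identical to the top strand over positions 16–33: AATCTGACGGCATCCAGC.

5'-AATCTGACGGCATCCAGC-3'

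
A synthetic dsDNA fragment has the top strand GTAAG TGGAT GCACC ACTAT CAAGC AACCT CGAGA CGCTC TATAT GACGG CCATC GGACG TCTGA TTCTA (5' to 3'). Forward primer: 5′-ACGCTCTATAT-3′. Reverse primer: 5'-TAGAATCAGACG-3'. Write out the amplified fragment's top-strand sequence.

Scanning the template, ACGCTCTATAT occurs at positions 35–45; this primer anneals to the bottom strand there with its 3' end pointing downstream.
Reverse complement of the reverse primer: CGTCTGATTCTA. This occurs on the top strand at positions 59–70.
The product is the template from position 35 through 70 (36 bp).

5'-ACGCTCTATATGACGGCCATCGGACGTCTGATTCTA-3'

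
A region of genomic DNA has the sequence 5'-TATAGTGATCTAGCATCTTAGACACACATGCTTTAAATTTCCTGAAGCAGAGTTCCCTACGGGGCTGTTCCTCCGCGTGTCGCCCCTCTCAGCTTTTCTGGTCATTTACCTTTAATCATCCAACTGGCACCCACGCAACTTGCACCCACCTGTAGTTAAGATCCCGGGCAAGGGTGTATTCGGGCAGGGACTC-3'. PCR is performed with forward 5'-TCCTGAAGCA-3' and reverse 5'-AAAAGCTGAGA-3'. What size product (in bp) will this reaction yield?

58 bp

Forward primer TCCTGAAGCA is found on the top strand at positions 40–49.
Taking the reverse complement of AAAAGCTGAGA gives TCTCAGCTTTT, found at positions 87–97 on the template; the primer anneals here to the top strand with its 3' end pointing upstream.
Product length = (reverse-primer end) − (forward-primer start) + 1 = 97 − 40 + 1 = 58 bp.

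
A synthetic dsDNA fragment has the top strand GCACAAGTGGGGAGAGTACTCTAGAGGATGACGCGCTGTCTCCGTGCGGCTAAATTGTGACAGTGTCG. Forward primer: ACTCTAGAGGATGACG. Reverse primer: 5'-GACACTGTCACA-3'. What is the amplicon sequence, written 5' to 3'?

Scanning the template, ACTCTAGAGGATGACG occurs at positions 18–33; this primer anneals to the bottom strand there with its 3' end pointing downstream.
Reverse complement of the reverse primer: TGTGACAGTGTC. This occurs on the top strand at positions 56–67.
The product is the template from position 18 through 67 (50 bp).

5'-ACTCTAGAGGATGACGCGCTGTCTCCGTGCGGCTAAATTGTGACAGTGTC-3'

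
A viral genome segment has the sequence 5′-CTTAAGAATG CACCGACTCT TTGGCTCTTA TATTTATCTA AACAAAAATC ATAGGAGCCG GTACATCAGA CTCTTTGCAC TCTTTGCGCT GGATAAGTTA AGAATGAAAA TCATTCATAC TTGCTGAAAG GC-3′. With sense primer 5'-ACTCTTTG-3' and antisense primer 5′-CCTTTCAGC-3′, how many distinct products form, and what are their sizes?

The forward primer ACTCTTTG matches the top strand at positions 16–23, 70–77, 79–86.
The reverse primer's reverse complement is GCTGAAAGG, matching at positions 123–131.
Each forward site pairs with the reverse site to give a product ending at position 131: sizes 116, 62, 53 bp.

Three products: 116 bp, 62 bp, 53 bp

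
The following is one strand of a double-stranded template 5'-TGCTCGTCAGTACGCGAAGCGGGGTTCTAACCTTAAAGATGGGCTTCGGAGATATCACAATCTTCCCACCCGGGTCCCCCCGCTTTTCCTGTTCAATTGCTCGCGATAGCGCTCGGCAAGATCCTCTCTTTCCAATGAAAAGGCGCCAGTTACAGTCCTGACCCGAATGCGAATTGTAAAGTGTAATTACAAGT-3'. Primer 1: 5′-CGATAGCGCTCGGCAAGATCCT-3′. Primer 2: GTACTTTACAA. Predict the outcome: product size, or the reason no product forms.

No product — primer 2 has no binding site in the template.

Primer 2 (GTACTTTACAA) does not match the top strand, and its reverse complement TTGTAAAGTAC does not match either.
With no annealing site for primer 2, no amplification occurs.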